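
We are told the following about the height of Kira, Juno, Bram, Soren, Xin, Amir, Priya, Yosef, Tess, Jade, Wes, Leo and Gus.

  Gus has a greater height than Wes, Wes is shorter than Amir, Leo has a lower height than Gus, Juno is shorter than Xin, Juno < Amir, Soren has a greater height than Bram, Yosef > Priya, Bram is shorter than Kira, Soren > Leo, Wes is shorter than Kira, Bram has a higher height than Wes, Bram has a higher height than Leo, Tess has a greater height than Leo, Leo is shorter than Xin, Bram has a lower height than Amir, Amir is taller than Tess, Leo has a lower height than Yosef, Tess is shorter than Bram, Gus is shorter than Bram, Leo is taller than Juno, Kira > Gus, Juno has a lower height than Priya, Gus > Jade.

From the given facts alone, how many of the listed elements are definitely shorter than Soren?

7

From Soren the given relations immediately reach Leo, Bram.
From those, Juno, Wes, Gus, Tess — 6 in total.
From those, Jade — 7 in total.
Nothing else is reachable below Soren; 7 in all.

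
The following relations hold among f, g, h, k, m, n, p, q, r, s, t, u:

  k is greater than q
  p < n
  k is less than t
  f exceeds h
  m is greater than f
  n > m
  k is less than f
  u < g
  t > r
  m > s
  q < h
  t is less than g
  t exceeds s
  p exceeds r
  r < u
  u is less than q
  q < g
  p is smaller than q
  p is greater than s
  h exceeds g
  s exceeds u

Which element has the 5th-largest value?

Piecing the relations together gives one ordering: r < u < s < p < q < k < t < g < h < f < m < n.
The 5th largest is g.

g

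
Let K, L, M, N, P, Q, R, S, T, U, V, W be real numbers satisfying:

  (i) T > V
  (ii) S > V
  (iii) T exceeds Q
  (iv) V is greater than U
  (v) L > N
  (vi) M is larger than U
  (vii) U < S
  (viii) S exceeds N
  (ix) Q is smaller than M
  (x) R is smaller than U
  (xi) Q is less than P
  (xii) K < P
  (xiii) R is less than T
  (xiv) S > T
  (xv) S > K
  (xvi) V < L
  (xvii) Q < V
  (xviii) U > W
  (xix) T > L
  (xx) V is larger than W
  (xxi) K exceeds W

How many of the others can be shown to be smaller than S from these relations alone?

9

Directly below S: N, K, U, V, T.
One step further: R, W, Q, L (9 so far).
No other element is forced below S by the given relations, so the count is 9.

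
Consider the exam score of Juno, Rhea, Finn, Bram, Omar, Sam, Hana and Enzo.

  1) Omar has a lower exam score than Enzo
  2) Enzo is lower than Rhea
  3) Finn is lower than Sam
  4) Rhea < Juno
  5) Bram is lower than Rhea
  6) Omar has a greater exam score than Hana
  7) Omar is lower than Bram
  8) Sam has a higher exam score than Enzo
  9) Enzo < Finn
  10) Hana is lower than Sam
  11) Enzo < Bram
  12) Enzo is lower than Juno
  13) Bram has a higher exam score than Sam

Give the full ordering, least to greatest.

Hana < Omar < Enzo < Finn < Sam < Bram < Rhea < Juno

The consecutive links are each given: Hana < Omar; Omar < Enzo; Enzo < Finn; Finn < Sam; Sam < Bram; Bram < Rhea; Rhea < Juno.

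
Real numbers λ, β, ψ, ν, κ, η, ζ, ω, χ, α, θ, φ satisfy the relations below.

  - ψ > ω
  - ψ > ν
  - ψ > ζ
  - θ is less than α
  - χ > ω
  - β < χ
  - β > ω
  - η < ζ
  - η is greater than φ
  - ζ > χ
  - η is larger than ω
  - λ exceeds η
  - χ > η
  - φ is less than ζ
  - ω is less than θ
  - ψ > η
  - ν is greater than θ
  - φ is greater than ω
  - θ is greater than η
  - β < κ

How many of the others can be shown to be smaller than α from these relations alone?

4

Directly below α: θ.
One step further: ω, η (3 so far).
One step further: φ (4 so far).
No other element is forced below α by the given relations, so the count is 4.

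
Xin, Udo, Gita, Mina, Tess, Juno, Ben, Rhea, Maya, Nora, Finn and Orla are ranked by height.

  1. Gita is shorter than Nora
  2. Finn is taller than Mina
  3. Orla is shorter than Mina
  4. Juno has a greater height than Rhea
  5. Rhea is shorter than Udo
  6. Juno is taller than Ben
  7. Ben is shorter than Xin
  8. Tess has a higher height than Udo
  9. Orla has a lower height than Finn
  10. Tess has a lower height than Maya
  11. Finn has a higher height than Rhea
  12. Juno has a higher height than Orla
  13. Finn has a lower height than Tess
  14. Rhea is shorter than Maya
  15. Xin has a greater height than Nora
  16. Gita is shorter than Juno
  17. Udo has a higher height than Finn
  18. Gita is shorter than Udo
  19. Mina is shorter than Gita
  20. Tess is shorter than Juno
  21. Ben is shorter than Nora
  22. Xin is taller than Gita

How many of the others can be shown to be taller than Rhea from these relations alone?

5

From Rhea the given relations immediately reach Finn, Udo, Juno, Maya.
From those, Tess — 5 in total.
No other element is forced above Rhea by the given relations, so the count is 5.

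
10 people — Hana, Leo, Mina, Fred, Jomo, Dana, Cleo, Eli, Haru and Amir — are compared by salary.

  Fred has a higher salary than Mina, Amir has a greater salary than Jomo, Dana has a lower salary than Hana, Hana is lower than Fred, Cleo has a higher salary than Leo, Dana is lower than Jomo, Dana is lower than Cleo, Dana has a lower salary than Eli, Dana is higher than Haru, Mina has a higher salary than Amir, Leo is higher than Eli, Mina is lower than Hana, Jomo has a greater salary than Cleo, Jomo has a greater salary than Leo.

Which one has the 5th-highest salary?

Chaining the given pairs: Haru < Dana < Eli < Leo < Cleo < Jomo < Amir < Mina < Hana < Fred.
The 5th largest is Jomo.

Jomo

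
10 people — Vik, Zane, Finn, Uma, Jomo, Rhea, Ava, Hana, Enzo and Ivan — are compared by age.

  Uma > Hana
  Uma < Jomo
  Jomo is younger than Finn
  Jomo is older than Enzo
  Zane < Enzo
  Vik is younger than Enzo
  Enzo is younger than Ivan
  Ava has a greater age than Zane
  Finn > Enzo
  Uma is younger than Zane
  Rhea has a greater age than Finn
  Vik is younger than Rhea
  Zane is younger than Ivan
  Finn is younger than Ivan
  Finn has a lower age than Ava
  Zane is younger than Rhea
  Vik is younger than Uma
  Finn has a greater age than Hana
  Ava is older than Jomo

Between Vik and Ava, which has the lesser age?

Vik

The relevant relations are Vik < Uma; Uma < Zane; Zane < Enzo; Enzo < Jomo; Jomo < Finn; Finn < Ava.
Chaining these gives Vik < Uma < Zane < Enzo < Jomo < Finn < Ava.
So Vik < Ava; Vik is the younger of the two.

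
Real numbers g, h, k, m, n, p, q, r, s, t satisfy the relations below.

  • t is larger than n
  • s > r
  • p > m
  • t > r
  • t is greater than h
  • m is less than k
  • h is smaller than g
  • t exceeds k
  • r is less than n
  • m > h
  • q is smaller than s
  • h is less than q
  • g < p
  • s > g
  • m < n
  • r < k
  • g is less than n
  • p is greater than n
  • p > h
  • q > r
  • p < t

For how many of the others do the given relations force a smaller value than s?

Directly below s: r, q, g.
One step further: h (4 so far).
Nothing else is reachable below s; 4 in all.

4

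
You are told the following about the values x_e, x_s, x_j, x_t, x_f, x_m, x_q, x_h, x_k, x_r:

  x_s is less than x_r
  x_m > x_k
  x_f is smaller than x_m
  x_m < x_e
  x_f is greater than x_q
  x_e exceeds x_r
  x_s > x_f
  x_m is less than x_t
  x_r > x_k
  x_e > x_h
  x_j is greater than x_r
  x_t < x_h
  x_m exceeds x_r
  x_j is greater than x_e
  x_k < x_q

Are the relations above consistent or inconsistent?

The single ordering x_k < x_q < x_f < x_s < x_r < x_m < x_t < x_h < x_e < x_j satisfies every listed relation, so no contradiction arises.

consistent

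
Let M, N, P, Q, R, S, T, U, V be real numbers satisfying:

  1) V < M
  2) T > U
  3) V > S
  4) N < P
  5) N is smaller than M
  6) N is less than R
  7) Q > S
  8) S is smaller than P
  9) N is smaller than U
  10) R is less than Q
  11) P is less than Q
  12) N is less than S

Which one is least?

N

Chaining upward from N: directly above it, S, U, R, P, M; then T, Q, V.
That covers every other element, and nothing is given below N, so N is the least.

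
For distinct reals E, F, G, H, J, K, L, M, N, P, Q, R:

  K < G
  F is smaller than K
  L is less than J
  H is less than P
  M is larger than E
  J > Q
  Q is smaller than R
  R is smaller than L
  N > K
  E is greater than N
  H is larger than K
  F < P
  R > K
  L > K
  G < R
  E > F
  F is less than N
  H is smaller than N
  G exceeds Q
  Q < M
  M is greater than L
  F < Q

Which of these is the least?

F

K is not least since F < K; H is not least since K < H; Q is not least since F < Q; N is not least since H < N; G is not least since K < G; R is not least since K < R; E is not least since F < E; L is not least since R < L; M is not least since L < M; P is not least since F < P; J is not least since L < J.
Only F has nothing below it, so F is the least.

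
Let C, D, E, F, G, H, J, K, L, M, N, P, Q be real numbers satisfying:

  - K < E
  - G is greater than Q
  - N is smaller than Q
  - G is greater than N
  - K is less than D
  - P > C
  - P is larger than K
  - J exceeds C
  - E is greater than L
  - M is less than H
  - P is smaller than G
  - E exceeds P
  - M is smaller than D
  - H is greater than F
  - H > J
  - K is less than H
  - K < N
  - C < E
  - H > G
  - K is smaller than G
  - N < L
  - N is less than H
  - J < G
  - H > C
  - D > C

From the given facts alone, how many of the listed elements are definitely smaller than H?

From H the given relations immediately reach C, K, N, J, M, F, G.
From those, P, Q — 9 in total.
No other element is forced below H by the given relations, so the count is 9.

9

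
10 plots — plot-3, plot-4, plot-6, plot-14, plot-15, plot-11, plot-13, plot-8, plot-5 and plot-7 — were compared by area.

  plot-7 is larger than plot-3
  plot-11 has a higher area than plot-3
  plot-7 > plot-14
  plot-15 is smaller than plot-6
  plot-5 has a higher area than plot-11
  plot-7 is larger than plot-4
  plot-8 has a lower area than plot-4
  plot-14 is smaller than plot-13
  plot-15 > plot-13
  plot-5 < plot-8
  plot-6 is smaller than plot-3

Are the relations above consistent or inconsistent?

consistent

The single ordering plot-14 < plot-13 < plot-15 < plot-6 < plot-3 < plot-11 < plot-5 < plot-8 < plot-4 < plot-7 satisfies every listed relation, so no contradiction arises.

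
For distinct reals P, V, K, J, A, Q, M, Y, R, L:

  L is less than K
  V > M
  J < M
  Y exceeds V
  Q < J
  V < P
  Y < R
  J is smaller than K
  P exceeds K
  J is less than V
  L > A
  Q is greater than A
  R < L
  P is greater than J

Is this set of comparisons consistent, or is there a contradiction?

The single ordering A < Q < J < M < V < Y < R < L < K < P satisfies every listed relation, so no contradiction arises.

consistent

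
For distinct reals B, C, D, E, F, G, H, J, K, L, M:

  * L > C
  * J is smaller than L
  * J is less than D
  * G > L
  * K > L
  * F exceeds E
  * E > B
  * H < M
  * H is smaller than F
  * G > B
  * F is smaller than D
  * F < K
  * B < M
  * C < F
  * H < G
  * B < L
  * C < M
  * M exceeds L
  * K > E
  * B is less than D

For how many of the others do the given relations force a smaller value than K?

Directly below K: E, L, F.
One step further: B, C, H, J (7 so far).
Nothing else is reachable below K; 7 in all.

7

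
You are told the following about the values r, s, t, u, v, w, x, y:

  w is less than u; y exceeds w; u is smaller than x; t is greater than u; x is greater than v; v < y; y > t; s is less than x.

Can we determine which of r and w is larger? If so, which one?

Following every chain through r: nothing is chained to r.
w is not reached, and no chain runs the other way from w to r.
So the given relations leave the order of r and w undetermined.

undetermined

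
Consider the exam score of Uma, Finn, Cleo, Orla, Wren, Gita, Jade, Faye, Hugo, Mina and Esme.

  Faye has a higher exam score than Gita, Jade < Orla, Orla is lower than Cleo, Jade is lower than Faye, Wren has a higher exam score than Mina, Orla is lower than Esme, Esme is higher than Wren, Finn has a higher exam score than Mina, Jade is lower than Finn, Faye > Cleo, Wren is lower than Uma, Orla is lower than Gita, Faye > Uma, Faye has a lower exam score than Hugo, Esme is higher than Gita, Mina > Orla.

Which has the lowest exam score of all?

Jade

Orla is not least since Jade < Orla; Cleo is not least since Orla < Cleo; Mina is not least since Orla < Mina; Wren is not least since Mina < Wren; Uma is not least since Wren < Uma; Gita is not least since Orla < Gita; Finn is not least since Jade < Finn; Faye is not least since Gita < Faye; Esme is not least since Gita < Esme; Hugo is not least since Faye < Hugo.
Only Jade has nothing below it, so Jade is the lowest exam score.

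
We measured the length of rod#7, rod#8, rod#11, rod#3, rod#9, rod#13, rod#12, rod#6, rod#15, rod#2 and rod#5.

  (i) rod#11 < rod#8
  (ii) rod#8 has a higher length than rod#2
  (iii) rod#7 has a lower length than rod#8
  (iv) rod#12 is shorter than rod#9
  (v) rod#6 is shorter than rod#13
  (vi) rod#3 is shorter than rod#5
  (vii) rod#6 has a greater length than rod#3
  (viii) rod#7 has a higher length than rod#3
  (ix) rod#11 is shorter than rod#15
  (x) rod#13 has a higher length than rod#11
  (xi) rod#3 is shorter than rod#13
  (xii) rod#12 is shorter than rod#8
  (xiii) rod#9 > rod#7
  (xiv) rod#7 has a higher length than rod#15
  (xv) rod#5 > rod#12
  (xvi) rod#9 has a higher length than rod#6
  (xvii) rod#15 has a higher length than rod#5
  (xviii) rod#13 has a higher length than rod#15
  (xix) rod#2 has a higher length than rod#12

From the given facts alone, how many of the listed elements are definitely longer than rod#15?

Directly above rod#15: rod#7, rod#13.
One step further: rod#9, rod#8 (4 so far).
Nothing else is reachable above rod#15; 4 in all.

4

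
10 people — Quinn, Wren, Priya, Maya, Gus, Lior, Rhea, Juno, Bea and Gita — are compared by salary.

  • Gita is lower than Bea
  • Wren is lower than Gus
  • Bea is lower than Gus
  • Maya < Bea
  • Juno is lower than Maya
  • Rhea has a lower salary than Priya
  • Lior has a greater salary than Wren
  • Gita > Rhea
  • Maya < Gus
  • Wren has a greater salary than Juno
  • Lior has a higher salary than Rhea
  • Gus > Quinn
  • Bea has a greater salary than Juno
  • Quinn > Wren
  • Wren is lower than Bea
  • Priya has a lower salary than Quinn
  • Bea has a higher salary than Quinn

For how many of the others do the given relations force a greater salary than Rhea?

From Rhea the given relations immediately reach Gita, Priya, Lior.
From those, Quinn, Bea — 5 in total.
From those, Gus — 6 in total.
No other element is forced above Rhea by the given relations, so the count is 6.

6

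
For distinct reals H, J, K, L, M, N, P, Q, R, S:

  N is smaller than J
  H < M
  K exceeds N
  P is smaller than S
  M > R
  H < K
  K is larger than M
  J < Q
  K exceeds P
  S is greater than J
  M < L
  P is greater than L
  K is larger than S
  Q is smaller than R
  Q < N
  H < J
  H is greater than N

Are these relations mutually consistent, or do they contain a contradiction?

Chaining the given relations yields N < H < J < Q, so N < Q. But one relation states Q < N. These cannot both hold.

inconsistent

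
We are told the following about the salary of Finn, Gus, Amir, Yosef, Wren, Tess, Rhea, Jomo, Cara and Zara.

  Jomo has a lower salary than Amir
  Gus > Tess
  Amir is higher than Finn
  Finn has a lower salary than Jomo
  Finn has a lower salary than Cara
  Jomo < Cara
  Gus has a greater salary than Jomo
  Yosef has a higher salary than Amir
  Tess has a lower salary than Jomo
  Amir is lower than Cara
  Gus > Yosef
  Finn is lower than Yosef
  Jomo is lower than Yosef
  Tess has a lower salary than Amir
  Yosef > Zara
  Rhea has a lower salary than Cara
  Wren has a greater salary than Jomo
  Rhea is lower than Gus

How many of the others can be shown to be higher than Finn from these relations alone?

6

The elements the relations force above Finn are Jomo, Wren, Amir, Cara, Yosef, Gus — no chain reaches any other.
That is 6.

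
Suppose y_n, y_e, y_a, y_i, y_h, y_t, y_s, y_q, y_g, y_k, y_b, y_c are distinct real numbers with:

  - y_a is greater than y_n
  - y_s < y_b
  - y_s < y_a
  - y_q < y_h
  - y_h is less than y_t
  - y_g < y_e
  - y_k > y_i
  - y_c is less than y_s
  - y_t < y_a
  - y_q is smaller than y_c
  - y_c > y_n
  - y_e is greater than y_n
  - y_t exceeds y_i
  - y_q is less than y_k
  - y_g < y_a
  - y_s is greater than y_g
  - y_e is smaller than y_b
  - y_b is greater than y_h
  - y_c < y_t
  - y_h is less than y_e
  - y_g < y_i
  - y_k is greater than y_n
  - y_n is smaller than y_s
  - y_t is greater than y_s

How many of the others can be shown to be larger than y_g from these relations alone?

The elements the relations force above y_g are y_i, y_k, y_e, y_s, y_t, y_a, y_b — no chain reaches any other.
That is 7.

7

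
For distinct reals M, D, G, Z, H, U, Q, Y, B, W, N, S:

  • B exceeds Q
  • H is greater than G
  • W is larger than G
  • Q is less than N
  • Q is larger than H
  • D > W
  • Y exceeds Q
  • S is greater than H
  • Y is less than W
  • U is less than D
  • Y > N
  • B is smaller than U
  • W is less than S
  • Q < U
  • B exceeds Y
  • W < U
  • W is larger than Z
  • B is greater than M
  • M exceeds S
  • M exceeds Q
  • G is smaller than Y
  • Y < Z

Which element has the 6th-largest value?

W

Piecing the relations together gives one ordering: G < H < Q < N < Y < Z < W < S < M < B < U < D.
The 6th largest is W.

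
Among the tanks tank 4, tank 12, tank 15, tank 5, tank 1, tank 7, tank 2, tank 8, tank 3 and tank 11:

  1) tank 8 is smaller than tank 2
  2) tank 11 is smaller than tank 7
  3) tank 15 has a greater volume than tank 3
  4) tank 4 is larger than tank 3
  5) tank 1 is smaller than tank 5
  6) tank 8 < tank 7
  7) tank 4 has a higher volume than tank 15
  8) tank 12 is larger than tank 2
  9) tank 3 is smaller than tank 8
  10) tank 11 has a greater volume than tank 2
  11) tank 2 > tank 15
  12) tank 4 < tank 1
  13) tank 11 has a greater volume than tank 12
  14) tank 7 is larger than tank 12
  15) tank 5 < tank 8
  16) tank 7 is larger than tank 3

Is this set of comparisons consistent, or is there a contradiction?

The single ordering tank 3 < tank 15 < tank 4 < tank 1 < tank 5 < tank 8 < tank 2 < tank 12 < tank 11 < tank 7 satisfies every listed relation, so no contradiction arises.

consistent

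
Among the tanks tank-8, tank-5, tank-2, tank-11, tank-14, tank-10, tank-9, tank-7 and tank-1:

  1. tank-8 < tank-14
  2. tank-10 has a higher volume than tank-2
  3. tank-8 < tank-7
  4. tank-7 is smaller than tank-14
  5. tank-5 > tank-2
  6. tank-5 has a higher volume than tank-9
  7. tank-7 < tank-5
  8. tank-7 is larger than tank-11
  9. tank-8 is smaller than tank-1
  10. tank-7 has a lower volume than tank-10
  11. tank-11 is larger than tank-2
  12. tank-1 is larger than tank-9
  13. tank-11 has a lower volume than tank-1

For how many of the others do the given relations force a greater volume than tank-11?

5

From tank-11 the given relations immediately reach tank-7, tank-1.
From those, tank-14, tank-5, tank-10 — 5 in total.
Nothing else is reachable above tank-11; 5 in all.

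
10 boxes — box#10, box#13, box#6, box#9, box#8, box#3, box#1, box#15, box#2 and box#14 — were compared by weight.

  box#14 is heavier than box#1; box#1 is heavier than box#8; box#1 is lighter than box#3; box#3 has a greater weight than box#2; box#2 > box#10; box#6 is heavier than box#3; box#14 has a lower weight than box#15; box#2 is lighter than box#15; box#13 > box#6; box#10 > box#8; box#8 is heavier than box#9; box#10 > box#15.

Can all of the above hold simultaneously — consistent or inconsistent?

inconsistent

Chaining the given relations yields box#15 < box#10 < box#2, so box#15 < box#2. But one relation states box#2 < box#15. These cannot both hold.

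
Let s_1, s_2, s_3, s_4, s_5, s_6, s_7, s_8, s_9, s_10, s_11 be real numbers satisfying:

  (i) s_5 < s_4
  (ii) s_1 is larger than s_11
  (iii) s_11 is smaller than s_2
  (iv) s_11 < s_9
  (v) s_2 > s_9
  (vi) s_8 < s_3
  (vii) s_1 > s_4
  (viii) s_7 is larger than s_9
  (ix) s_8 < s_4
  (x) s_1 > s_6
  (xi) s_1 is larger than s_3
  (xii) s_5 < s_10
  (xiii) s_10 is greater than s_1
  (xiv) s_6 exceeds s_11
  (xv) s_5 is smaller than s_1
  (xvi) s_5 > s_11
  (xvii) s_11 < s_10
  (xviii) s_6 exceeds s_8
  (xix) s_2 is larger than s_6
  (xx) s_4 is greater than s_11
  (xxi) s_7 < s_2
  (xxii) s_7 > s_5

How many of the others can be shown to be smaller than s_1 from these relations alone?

The elements the relations force below s_1 are s_8, s_3, s_11, s_5, s_4, s_6 — no chain reaches any other.
That is 6.

6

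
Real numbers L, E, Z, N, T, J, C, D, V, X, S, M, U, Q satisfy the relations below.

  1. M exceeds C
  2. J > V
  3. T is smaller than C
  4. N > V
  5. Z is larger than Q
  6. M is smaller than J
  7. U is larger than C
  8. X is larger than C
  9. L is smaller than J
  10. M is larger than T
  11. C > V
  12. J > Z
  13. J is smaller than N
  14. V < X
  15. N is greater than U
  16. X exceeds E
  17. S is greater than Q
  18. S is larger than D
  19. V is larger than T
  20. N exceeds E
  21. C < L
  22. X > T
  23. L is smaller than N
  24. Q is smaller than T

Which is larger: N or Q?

N

Following the relations from Q: Q < T < V < C < U < N.
So Q < N; N is the larger of the two.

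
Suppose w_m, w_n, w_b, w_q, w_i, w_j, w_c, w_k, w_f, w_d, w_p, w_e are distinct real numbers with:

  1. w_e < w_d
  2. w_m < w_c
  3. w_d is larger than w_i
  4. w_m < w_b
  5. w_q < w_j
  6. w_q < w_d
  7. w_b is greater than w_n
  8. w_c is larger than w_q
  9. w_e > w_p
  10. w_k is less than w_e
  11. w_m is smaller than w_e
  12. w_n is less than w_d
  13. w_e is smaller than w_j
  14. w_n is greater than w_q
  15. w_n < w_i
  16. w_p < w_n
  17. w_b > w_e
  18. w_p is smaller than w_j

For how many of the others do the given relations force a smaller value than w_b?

Directly below w_b: w_m, w_n, w_e.
One step further: w_k, w_p, w_q (6 so far).
No other element is forced below w_b by the given relations, so the count is 6.

6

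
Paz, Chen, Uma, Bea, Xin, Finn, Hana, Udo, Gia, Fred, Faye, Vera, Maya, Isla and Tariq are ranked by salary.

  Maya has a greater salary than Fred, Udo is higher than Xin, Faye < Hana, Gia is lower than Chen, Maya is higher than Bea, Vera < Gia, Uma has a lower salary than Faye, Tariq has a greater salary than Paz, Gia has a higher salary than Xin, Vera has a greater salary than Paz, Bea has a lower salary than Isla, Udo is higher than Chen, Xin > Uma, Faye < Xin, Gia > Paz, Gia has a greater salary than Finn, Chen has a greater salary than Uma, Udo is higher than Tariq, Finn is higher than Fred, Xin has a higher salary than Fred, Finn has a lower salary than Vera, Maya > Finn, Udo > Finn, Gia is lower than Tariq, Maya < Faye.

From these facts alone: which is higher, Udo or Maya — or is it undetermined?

Maya < Faye and Faye < Xin give Maya < Xin.
With Xin < Gia: Maya < Faye < Xin < Gia.
Then Gia < Tariq extends the chain to Tariq.
Then Tariq < Udo extends the chain to Udo.
So Udo is higher.

Udo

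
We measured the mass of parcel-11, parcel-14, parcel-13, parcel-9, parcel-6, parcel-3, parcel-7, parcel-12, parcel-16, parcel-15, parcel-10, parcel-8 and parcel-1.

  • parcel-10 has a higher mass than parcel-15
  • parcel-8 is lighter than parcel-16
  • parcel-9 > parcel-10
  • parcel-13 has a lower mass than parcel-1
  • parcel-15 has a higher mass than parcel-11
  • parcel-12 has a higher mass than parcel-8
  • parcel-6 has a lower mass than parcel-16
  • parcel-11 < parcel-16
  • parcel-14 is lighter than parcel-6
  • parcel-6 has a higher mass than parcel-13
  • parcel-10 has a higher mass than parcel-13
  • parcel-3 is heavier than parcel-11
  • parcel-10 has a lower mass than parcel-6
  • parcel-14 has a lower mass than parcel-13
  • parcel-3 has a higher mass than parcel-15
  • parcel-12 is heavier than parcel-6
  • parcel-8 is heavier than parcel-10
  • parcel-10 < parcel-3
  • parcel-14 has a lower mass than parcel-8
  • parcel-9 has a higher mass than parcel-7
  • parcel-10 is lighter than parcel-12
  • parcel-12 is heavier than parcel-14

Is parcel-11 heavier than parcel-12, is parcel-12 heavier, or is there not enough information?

parcel-12

The relevant relations are parcel-11 < parcel-15; parcel-15 < parcel-10; parcel-10 < parcel-8; parcel-8 < parcel-12.
Together: parcel-11 < parcel-15 < parcel-10 < parcel-8 < parcel-12.
So parcel-12 is heavier.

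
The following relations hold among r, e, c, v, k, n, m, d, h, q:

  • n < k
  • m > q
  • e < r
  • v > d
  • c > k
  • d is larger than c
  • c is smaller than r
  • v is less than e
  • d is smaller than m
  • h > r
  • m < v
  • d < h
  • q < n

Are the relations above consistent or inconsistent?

The single ordering q < n < k < c < d < m < v < e < r < h satisfies every listed relation, so no contradiction arises.

consistent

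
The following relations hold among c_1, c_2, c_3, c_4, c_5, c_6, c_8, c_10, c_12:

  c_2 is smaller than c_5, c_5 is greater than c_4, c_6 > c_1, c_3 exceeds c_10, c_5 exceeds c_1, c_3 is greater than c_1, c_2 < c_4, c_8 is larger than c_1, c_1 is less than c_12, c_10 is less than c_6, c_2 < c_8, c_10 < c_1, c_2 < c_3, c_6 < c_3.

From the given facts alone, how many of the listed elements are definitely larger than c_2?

4

The elements the relations force above c_2 are c_4, c_3, c_8, c_5 — no chain reaches any other.
That is 4.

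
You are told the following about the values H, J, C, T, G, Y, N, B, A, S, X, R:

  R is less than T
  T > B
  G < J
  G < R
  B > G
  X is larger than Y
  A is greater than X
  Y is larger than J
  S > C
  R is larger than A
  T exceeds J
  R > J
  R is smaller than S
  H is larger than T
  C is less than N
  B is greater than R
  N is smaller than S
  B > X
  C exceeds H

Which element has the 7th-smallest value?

B

Piecing the relations together gives one ordering: G < J < Y < X < A < R < B < T < H < C < N < S.
The 7th smallest is B.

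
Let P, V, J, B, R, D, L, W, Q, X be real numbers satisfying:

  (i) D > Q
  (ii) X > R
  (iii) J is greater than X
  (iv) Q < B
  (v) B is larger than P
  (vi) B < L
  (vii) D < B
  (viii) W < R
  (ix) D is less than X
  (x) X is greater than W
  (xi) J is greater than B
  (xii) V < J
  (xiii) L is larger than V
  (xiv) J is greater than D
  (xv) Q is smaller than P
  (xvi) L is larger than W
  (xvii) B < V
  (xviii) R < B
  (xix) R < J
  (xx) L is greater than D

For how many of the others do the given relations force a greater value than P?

4

Directly above P: B.
One step further: V, L, J (4 so far).
Nothing else is reachable above P; 4 in all.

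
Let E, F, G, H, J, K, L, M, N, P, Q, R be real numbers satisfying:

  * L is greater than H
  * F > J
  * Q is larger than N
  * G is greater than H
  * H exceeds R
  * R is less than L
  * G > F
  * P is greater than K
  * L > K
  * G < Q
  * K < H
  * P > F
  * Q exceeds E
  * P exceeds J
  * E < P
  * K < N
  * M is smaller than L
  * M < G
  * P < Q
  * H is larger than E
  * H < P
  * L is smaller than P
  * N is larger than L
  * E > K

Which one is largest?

J is not greatest since J < F; R is not greatest since R < H; K is not greatest since K < N; E is not greatest since E < P; M is not greatest since M < L; F is not greatest since F < G; H is not greatest since H < L; L is not greatest since L < P; N is not greatest since N < Q; P is not greatest since P < Q; G is not greatest since G < Q.
Only Q has nothing above it, so Q is the largest.

Q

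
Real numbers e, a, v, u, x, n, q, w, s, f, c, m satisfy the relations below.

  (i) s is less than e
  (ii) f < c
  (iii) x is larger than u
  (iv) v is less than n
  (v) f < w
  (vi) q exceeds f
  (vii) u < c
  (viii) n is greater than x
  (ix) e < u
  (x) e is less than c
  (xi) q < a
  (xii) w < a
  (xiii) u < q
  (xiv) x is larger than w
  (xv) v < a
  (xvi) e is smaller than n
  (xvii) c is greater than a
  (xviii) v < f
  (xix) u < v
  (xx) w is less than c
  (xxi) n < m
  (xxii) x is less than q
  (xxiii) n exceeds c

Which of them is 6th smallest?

Piecing the relations together gives one ordering: s < e < u < v < f < w < x < q < a < c < n < m.
Counting 6 from the smallest end gives w.

w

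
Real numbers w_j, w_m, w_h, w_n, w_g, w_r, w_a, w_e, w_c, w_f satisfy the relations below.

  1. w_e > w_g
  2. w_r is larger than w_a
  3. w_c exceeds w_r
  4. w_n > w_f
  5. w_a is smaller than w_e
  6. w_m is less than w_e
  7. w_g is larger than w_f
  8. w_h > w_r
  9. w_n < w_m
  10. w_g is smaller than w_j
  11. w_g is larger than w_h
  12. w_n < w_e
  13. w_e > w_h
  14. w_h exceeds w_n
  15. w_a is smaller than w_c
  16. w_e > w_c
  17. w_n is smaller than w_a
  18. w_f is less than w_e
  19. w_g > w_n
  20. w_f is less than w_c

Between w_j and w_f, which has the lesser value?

The relevant relations are w_f < w_n; w_n < w_a; w_a < w_r; w_r < w_h; w_h < w_g; w_g < w_j.
Chaining these gives w_f < w_n < w_a < w_r < w_h < w_g < w_j.
So w_f < w_j; w_f is the smaller of the two.

w_f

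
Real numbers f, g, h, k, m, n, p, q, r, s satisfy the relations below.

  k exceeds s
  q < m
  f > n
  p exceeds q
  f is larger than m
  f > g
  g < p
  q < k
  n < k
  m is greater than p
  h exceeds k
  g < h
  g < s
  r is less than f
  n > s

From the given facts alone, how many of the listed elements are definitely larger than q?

5

Directly above q: p, m, k.
One step further: f, h (5 so far).
Nothing else is reachable above q; 5 in all.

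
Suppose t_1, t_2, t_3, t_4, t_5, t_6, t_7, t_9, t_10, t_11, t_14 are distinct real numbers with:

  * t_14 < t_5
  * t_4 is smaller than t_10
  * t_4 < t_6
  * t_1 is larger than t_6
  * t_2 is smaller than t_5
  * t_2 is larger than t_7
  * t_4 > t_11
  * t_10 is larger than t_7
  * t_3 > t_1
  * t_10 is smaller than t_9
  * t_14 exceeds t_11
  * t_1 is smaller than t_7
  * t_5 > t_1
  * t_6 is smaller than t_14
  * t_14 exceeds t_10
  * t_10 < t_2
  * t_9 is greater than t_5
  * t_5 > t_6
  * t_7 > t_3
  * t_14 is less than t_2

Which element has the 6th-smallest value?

The consecutive relations fix a unique order: t_11 < t_4 < t_6 < t_1 < t_3 < t_7 < t_10 < t_14 < t_2 < t_5 < t_9.
The 6th smallest is t_7.

t_7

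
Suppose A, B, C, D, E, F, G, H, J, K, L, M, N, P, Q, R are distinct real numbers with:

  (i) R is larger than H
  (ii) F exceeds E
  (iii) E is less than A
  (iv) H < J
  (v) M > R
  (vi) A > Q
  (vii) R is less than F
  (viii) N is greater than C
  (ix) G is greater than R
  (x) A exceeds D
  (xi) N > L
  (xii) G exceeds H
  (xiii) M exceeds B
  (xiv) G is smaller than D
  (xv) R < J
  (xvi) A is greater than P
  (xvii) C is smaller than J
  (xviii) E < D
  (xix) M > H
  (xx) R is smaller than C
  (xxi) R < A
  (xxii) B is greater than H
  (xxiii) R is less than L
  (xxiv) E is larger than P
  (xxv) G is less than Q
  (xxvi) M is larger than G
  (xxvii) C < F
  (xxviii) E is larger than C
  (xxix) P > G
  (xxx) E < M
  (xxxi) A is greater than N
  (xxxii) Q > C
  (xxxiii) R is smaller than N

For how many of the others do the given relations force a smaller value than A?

Directly below A: R, Q, P, E, N, D.
One step further: H, C, G, L (10 so far).
Nothing else is reachable below A; 10 in all.

10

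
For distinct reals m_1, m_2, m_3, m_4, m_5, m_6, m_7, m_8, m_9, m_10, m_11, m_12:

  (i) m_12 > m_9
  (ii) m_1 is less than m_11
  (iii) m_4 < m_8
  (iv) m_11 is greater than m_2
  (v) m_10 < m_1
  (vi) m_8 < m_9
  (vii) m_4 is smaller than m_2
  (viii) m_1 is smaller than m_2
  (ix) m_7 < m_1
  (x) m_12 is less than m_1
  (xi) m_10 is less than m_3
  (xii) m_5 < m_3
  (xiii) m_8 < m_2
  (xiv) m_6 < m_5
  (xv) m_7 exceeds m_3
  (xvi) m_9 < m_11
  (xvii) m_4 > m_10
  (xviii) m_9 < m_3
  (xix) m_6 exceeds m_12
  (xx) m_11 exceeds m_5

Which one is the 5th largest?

m_3

The consecutive relations fix a unique order: m_10 < m_4 < m_8 < m_9 < m_12 < m_6 < m_5 < m_3 < m_7 < m_1 < m_2 < m_11.
Counting 5 from the largest end gives m_3.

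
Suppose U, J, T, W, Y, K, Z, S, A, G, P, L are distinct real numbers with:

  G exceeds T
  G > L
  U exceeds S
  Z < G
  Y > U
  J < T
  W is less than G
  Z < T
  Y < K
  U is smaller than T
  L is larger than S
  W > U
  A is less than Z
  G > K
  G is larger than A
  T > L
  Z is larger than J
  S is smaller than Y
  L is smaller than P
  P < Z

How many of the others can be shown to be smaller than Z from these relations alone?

From Z the given relations immediately reach J, A, P.
From those, L — 4 in total.
From those, S — 5 in total.
Nothing else is reachable below Z; 5 in all.

5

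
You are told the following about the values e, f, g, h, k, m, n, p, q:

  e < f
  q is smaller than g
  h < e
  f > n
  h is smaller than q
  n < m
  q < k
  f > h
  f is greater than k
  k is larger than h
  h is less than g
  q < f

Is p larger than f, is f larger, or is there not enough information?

undetermined

Following every chain through p: nothing is chained to p.
f is not reached, and no chain runs the other way from f to p.
So the given relations leave the order of p and f undetermined.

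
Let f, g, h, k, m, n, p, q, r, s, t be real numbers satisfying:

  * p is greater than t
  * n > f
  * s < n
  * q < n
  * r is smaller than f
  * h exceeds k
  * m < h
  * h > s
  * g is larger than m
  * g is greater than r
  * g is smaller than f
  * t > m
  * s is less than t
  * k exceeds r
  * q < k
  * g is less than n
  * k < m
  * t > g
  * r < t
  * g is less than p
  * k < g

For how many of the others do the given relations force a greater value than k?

The elements the relations force above k are m, g, h, t, p, f, n — no chain reaches any other.
That is 7.

7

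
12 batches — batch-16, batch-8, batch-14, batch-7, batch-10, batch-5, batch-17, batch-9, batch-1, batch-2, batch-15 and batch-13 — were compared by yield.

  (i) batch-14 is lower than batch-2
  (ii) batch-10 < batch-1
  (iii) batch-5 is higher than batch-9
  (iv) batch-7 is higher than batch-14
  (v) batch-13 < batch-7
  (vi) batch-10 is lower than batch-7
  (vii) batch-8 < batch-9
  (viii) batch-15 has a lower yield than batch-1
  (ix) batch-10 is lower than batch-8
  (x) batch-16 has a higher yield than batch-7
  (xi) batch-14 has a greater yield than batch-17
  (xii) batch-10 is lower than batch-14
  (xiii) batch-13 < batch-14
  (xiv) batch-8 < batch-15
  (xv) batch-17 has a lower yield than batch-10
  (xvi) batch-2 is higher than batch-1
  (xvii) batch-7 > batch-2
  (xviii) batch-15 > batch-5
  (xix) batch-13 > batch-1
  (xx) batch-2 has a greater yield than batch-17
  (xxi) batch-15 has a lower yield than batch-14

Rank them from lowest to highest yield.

Each adjacent pair is fixed by a given relation: batch-17 < batch-10; batch-10 < batch-8; batch-8 < batch-9; batch-9 < batch-5; batch-5 < batch-15; batch-15 < batch-1; batch-1 < batch-13; batch-13 < batch-14; batch-14 < batch-2; batch-2 < batch-7; batch-7 < batch-16. Chaining them end to end gives the full order.

batch-17 < batch-10 < batch-8 < batch-9 < batch-5 < batch-15 < batch-1 < batch-13 < batch-14 < batch-2 < batch-7 < batch-16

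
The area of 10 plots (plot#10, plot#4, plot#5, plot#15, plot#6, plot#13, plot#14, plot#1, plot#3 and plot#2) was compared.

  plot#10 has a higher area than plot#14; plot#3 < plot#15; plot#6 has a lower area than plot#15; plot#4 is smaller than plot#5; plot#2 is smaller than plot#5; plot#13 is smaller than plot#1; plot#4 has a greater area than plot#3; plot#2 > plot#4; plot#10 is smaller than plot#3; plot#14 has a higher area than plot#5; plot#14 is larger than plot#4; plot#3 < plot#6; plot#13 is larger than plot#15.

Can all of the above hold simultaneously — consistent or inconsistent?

inconsistent

We have plot#3 < plot#4 stated directly, yet also plot#4 < plot#2 < plot#5 < plot#14 < plot#10 < plot#3 by chaining the others — so plot#4 < plot#3. Contradiction.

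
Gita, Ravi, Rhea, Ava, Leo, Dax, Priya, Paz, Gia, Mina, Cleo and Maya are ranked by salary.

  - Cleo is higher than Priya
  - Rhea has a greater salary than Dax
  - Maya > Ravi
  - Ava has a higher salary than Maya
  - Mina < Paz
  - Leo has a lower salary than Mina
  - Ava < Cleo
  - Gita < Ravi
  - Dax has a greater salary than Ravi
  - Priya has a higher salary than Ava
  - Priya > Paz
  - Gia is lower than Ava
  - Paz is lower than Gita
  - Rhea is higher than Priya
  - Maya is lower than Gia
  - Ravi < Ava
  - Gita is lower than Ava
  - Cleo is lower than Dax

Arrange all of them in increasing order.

Nothing is placed below Leo, so it is least; from there Leo < Mina; Mina < Paz; Paz < Gita; Gita < Ravi; Ravi < Maya; Maya < Gia; Gia < Ava; Ava < Priya; Priya < Cleo; Cleo < Dax; Dax < Rhea, each given directly.

Leo < Mina < Paz < Gita < Ravi < Maya < Gia < Ava < Priya < Cleo < Dax < Rhea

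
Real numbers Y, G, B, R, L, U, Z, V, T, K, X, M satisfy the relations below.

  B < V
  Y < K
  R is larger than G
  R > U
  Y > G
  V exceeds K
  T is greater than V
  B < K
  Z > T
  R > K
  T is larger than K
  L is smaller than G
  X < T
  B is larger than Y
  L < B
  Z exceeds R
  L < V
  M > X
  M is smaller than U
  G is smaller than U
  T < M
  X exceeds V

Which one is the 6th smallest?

Chaining the given pairs: L < G < Y < B < K < V < X < T < M < U < R < Z.
Counting 6 from the smallest end gives V.

V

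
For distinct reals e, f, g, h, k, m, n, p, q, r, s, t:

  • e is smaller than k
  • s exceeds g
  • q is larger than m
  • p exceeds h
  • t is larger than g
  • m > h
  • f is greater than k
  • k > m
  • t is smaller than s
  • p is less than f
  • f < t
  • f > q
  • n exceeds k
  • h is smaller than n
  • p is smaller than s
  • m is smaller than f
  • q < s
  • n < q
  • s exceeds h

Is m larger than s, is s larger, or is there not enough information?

Link the given pairs in sequence: m < k; k < n; n < q; q < f; f < t; t < s.
Chaining these gives m < k < n < q < f < t < s.
So s is larger.

s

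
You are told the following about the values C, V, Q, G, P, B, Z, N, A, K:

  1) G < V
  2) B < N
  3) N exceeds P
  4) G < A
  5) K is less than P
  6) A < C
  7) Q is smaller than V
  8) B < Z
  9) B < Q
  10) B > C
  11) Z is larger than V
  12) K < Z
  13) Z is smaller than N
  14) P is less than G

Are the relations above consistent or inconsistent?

Every relation is compatible with K < P < G < A < C < B < Q < V < Z < N; the set is consistent.

consistent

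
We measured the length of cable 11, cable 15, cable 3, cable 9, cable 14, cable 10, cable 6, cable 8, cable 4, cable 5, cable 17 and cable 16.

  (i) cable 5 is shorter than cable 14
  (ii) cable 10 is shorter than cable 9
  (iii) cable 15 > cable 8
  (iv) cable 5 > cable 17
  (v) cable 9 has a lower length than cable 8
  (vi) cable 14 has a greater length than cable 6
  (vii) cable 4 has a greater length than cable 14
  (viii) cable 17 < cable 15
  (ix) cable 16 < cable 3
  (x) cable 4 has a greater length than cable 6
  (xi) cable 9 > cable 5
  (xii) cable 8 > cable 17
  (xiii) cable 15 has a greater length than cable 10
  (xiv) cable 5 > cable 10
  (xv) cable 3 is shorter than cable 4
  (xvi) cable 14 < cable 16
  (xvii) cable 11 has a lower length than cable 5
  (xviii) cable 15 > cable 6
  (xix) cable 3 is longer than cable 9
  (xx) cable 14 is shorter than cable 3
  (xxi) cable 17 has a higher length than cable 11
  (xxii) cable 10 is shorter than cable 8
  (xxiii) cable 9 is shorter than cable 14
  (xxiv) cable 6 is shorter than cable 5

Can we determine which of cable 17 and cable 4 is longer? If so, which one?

Link the given pairs in sequence: cable 17 < cable 5; cable 5 < cable 9; cable 9 < cable 14; cable 14 < cable 16; cable 16 < cable 3; cable 3 < cable 4.
Chaining these gives cable 17 < cable 5 < cable 9 < cable 14 < cable 16 < cable 3 < cable 4.
So cable 4 is longer.

cable 4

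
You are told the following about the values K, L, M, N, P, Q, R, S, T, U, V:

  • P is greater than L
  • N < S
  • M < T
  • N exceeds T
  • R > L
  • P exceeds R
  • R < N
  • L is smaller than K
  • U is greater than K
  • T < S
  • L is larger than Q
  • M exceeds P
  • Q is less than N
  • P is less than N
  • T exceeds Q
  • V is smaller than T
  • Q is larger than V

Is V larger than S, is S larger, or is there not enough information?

S

Link the given pairs in sequence: V < Q; Q < L; L < R; R < P; P < M; M < T; T < N; N < S.
Chaining these gives V < Q < L < R < P < M < T < N < S.
So S is larger.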